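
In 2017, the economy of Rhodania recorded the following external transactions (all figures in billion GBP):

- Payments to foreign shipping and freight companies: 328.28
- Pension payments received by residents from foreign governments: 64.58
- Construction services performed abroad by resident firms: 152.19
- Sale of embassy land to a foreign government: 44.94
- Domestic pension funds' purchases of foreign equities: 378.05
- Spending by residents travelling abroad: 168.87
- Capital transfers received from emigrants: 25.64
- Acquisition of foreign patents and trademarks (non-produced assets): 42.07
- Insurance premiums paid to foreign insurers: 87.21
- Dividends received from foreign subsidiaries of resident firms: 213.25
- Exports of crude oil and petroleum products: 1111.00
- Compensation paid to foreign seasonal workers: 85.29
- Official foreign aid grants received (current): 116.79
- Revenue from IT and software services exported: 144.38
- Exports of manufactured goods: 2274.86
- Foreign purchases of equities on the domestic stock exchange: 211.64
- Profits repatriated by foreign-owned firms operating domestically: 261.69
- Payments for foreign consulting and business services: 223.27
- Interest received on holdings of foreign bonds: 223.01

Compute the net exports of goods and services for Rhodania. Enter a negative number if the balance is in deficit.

Goods: 2274.86 + 1111.00 = 3385.86
Services: -87.21 - 168.87 + 144.38 + 152.19 - 328.28 - 223.27 = -511.06
Trade balance = 3385.86 + (-511.06) = 2874.80
(Excluded from the trade balance — secondary income: pension payments received by residents from foreign governments 64.58, official foreign aid grants received (current) 116.79; capital account: sale of embassy land to a foreign government 44.94, capital transfers received from emigrants 25.64, acquisition of foreign patents and trademarks (non-produced assets) 42.07; financial account: domestic pension funds' purchases of foreign equities 378.05, foreign purchases of equities on the domestic stock exchange 211.64; primary income: dividends received from foreign subsidiaries of resident firms 213.25, compensation paid to foreign seasonal workers 85.29, profits repatriated by foreign-owned firms operating domestically 261.69, interest received on holdings of foreign bonds 223.01.)

2874.80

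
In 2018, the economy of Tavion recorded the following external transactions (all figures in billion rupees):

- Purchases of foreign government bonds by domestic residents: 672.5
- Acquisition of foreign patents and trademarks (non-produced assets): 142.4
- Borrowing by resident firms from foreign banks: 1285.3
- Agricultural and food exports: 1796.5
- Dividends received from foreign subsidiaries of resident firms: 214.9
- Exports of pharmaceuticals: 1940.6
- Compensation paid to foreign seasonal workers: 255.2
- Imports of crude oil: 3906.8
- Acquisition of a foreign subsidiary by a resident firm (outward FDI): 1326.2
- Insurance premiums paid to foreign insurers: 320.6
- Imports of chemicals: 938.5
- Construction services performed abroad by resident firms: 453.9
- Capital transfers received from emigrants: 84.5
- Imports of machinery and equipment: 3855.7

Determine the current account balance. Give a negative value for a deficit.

Goods: -938.5 + 1940.6 + 1796.5 - 3855.7 - 3906.8 = -4963.9
Services: 453.9 - 320.6 = 133.3
Primary income: 214.9 - 255.2 = -40.3
Current account = (-4963.9) + 133.3 + (-40.3) = -4870.9
(Excluded from the current account — financial account: purchases of foreign government bonds by domestic residents 672.5, borrowing by resident firms from foreign banks 1285.3, acquisition of a foreign subsidiary by a resident firm (outward FDI) 1326.2; capital account: acquisition of foreign patents and trademarks (non-produced assets) 142.4, capital transfers received from emigrants 84.5.)

-4870.9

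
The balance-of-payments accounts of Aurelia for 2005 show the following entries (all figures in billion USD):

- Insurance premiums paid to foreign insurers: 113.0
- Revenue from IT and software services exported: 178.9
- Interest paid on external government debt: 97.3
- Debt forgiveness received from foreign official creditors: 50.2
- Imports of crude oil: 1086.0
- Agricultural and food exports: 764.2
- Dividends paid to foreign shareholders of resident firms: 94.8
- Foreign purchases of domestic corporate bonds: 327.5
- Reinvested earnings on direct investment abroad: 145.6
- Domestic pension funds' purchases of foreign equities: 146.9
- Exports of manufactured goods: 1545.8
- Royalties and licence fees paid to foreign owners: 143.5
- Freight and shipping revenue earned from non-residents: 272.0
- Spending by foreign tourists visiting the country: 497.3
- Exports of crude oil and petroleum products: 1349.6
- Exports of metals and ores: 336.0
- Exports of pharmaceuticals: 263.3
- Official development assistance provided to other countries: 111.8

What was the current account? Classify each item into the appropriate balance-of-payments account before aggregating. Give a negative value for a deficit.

3706.3

Goods: 1545.8 + 263.3 + 336.0 + 764.2 + 1349.6 - 1086.0 = 3172.9
Services: 272.0 - 113.0 - 143.5 + 178.9 + 497.3 = 691.7
Primary income: -97.3 - 94.8 + 145.6 = -46.5
Secondary income: -111.8
Current account = 3172.9 + 691.7 + (-46.5) + (-111.8) = 3706.3
(Excluded from the current account — capital account: debt forgiveness received from foreign official creditors 50.2; financial account: foreign purchases of domestic corporate bonds 327.5, domestic pension funds' purchases of foreign equities 146.9.)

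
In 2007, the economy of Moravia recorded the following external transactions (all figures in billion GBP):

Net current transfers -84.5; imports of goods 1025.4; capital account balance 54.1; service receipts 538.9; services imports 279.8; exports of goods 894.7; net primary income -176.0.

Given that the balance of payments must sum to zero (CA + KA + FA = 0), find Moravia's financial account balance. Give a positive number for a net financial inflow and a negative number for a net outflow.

Goods balance = 894.7 - 1025.4 = -130.7
Services balance = 538.9 - 279.8 = 259.1
Trade balance (goods + services) = -130.7 + 259.1 = 128.4
Net primary income = -176.0
Net secondary income = -84.5
Current account = 128.4 + (-176.0) + (-84.5) = -132.1
Financial account = -(-132.1 + 54.1) = 78.0

78.0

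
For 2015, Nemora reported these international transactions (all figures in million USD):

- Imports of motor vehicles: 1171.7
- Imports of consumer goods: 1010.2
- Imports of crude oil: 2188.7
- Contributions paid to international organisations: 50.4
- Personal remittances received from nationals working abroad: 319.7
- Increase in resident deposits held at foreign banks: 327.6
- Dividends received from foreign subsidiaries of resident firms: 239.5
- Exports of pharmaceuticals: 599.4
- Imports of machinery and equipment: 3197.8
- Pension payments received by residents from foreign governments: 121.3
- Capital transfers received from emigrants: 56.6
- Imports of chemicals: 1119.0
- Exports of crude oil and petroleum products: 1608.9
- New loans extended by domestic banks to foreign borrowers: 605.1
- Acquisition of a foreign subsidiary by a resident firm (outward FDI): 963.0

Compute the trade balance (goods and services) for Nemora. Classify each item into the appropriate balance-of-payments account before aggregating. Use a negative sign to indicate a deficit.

-6479.1

Goods: -1119.0 - 1010.2 + 1608.9 - 2188.7 - 3197.8 - 1171.7 + 599.4 = -6479.1
Trade balance = -6479.1 + 0.0 = -6479.1
(Excluded from the trade balance — secondary income: contributions paid to international organisations 50.4, personal remittances received from nationals working abroad 319.7, pension payments received by residents from foreign governments 121.3; financial account: increase in resident deposits held at foreign banks 327.6, new loans extended by domestic banks to foreign borrowers 605.1, acquisition of a foreign subsidiary by a resident firm (outward FDI) 963.0; primary income: dividends received from foreign subsidiaries of resident firms 239.5; capital account: capital transfers received from emigrants 56.6.)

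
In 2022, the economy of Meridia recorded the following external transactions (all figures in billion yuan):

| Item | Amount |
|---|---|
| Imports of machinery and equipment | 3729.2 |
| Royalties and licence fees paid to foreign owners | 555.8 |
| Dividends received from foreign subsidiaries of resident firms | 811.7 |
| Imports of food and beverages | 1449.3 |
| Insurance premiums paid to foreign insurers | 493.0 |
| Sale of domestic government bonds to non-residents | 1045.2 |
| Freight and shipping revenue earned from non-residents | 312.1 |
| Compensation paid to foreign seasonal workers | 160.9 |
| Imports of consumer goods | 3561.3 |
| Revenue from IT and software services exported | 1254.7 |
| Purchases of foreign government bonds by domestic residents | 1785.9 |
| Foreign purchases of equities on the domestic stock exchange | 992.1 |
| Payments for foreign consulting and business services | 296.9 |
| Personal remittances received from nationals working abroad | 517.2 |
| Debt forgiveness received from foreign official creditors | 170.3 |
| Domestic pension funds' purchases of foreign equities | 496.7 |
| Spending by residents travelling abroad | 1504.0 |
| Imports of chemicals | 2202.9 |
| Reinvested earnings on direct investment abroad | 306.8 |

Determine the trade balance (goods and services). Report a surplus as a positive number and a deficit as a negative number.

-12225.6

Goods: -1449.3 - 3729.2 - 3561.3 - 2202.9 = -10942.7
Services: -493.0 - 1504.0 + 1254.7 + 312.1 - 555.8 - 296.9 = -1282.9
Trade balance = -10942.7 + (-1282.9) = -12225.6
(Excluded from the trade balance — primary income: dividends received from foreign subsidiaries of resident firms 811.7, compensation paid to foreign seasonal workers 160.9, reinvested earnings on direct investment abroad 306.8; financial account: sale of domestic government bonds to non-residents 1045.2, purchases of foreign government bonds by domestic residents 1785.9, foreign purchases of equities on the domestic stock exchange 992.1, domestic pension funds' purchases of foreign equities 496.7; secondary income: personal remittances received from nationals working abroad 517.2; capital account: debt forgiveness received from foreign official creditors 170.3.)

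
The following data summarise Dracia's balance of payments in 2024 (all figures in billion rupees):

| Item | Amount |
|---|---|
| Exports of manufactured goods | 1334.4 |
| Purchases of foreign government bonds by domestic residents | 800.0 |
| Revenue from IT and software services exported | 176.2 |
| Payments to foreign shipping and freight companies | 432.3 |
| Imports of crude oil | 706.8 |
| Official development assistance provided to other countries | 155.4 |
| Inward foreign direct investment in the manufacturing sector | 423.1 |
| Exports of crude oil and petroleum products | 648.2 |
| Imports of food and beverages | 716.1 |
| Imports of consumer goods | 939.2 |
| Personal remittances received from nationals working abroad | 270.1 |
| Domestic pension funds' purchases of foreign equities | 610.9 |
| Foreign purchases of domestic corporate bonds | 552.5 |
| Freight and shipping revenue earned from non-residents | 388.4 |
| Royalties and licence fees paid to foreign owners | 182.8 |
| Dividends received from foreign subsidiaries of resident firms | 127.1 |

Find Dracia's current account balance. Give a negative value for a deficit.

Goods: -706.8 - 939.2 + 648.2 + 1334.4 - 716.1 = -379.5
Services: -182.8 - 432.3 + 388.4 + 176.2 = -50.5
Primary income: 127.1
Secondary income: -155.4 + 270.1 = 114.7
Current account = (-379.5) + (-50.5) + 127.1 + 114.7 = -188.2
(Excluded from the current account — financial account: purchases of foreign government bonds by domestic residents 800.0, inward foreign direct investment in the manufacturing sector 423.1, domestic pension funds' purchases of foreign equities 610.9, foreign purchases of domestic corporate bonds 552.5.)

-188.2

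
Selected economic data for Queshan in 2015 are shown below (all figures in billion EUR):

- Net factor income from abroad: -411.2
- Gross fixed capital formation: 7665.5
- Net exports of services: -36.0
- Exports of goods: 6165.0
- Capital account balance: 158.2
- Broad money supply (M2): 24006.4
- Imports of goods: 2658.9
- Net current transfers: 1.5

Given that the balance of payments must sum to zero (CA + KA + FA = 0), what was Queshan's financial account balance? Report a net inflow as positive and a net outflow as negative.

Goods balance = 6165.0 - 2658.9 = 3506.1
Services balance = -36.0
Trade balance (goods + services) = 3506.1 + (-36.0) = 3470.1
Net primary income = -411.2
Net secondary income = 1.5
Current account = 3470.1 + (-411.2) + 1.5 = 3060.4
Financial account = -(3060.4 + 158.2) = -3218.6

-3218.6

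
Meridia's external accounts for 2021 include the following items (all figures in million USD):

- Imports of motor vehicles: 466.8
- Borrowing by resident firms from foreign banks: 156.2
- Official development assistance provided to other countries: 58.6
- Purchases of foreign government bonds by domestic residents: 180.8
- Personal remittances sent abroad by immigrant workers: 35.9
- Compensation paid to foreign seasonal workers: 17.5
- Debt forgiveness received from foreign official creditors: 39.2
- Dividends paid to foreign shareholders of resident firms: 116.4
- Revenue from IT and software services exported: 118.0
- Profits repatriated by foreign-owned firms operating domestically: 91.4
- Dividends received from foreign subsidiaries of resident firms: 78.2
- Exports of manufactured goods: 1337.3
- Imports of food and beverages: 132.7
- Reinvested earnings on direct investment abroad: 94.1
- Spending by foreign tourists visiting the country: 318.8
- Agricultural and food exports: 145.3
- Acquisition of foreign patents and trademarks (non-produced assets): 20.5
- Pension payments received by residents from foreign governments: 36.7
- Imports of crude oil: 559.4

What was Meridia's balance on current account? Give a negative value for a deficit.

Goods: -559.4 - 132.7 - 466.8 + 1337.3 + 145.3 = 323.7
Services: 118.0 + 318.8 = 436.8
Primary income: 94.1 - 116.4 + 78.2 - 17.5 - 91.4 = -53.0
Secondary income: -58.6 + 36.7 - 35.9 = -57.8
Current account = 323.7 + 436.8 + (-53.0) + (-57.8) = 649.7
(Excluded from the current account — financial account: borrowing by resident firms from foreign banks 156.2, purchases of foreign government bonds by domestic residents 180.8; capital account: debt forgiveness received from foreign official creditors 39.2, acquisition of foreign patents and trademarks (non-produced assets) 20.5.)

649.7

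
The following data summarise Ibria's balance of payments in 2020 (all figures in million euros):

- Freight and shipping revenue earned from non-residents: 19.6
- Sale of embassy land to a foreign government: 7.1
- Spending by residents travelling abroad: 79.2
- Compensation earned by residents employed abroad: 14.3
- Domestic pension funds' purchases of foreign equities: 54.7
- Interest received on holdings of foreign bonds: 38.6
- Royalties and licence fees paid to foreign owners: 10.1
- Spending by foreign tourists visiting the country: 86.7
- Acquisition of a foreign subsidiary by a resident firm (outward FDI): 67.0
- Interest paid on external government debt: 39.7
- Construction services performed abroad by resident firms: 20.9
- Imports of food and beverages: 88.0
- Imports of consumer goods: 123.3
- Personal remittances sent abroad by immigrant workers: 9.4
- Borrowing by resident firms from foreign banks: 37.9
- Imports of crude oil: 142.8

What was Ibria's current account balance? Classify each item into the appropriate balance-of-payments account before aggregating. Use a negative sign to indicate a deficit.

Goods: -88.0 - 123.3 - 142.8 = -354.1
Services: 20.9 - 79.2 - 10.1 + 86.7 + 19.6 = 37.9
Primary income: 14.3 - 39.7 + 38.6 = 13.2
Secondary income: -9.4
Current account = (-354.1) + 37.9 + 13.2 + (-9.4) = -312.4
(Excluded from the current account — capital account: sale of embassy land to a foreign government 7.1; financial account: domestic pension funds' purchases of foreign equities 54.7, acquisition of a foreign subsidiary by a resident firm (outward FDI) 67.0, borrowing by resident firms from foreign banks 37.9.)

-312.4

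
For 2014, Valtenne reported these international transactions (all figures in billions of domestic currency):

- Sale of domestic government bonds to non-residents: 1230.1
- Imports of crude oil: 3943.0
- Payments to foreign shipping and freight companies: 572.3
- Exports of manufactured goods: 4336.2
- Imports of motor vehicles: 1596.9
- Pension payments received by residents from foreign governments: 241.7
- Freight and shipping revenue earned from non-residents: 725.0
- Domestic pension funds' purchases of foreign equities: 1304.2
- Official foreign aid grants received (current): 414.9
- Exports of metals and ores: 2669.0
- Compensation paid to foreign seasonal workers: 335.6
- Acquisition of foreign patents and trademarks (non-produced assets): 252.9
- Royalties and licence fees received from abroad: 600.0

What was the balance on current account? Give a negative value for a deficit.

2539.0

Goods: 4336.2 - 1596.9 + 2669.0 - 3943.0 = 1465.3
Services: 725.0 + 600.0 - 572.3 = 752.7
Primary income: -335.6
Secondary income: 241.7 + 414.9 = 656.6
Current account = 1465.3 + 752.7 + (-335.6) + 656.6 = 2539.0
(Excluded from the current account — financial account: sale of domestic government bonds to non-residents 1230.1, domestic pension funds' purchases of foreign equities 1304.2; capital account: acquisition of foreign patents and trademarks (non-produced assets) 252.9.)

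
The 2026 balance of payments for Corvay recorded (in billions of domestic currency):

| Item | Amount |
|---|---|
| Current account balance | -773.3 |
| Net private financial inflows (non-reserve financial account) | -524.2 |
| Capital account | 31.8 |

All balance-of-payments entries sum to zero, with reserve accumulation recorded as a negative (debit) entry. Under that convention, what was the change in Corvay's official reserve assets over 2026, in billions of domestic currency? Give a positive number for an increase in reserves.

-1265.7

Official reserve transactions balance = -((-773.3) + 31.8 + (-524.2)) = 1265.7
An accumulation of reserves is recorded as a debit (negative entry), so the change in the stock of reserves is the negative of that balance.
Change in official reserves = -(1265.7) = -1265.7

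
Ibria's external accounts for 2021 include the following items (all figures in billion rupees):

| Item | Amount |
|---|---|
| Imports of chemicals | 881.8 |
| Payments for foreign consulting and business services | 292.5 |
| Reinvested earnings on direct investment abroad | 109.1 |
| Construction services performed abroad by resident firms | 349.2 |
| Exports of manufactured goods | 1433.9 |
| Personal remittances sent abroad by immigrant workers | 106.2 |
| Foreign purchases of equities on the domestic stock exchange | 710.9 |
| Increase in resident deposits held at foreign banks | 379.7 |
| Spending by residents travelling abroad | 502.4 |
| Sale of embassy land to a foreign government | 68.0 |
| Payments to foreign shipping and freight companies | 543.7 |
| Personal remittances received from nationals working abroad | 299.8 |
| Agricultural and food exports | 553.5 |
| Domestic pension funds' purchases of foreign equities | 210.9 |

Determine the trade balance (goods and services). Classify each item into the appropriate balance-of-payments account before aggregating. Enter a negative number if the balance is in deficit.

Goods: -881.8 + 1433.9 + 553.5 = 1105.6
Services: -502.4 - 543.7 - 292.5 + 349.2 = -989.4
Trade balance = 1105.6 + (-989.4) = 116.2
(Excluded from the trade balance — primary income: reinvested earnings on direct investment abroad 109.1; secondary income: personal remittances sent abroad by immigrant workers 106.2, personal remittances received from nationals working abroad 299.8; financial account: foreign purchases of equities on the domestic stock exchange 710.9, increase in resident deposits held at foreign banks 379.7, domestic pension funds' purchases of foreign equities 210.9; capital account: sale of embassy land to a foreign government 68.0.)

116.2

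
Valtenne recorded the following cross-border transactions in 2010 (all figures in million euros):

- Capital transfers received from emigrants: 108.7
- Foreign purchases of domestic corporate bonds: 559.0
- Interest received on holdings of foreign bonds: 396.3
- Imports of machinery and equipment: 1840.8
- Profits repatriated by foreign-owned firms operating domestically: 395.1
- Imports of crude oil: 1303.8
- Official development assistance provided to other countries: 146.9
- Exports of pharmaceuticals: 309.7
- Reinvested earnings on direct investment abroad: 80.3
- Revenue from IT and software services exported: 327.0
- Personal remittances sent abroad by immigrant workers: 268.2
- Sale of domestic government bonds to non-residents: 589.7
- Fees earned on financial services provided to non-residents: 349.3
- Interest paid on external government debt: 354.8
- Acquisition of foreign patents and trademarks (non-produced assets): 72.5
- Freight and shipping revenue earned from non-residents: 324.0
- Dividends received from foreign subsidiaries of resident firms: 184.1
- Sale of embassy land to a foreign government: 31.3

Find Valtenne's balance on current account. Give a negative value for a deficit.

Goods: -1303.8 - 1840.8 + 309.7 = -2834.9
Services: 327.0 + 349.3 + 324.0 = 1000.3
Primary income: 184.1 + 80.3 - 354.8 - 395.1 + 396.3 = -89.2
Secondary income: -146.9 - 268.2 = -415.1
Current account = (-2834.9) + 1000.3 + (-89.2) + (-415.1) = -2338.9
(Excluded from the current account — capital account: capital transfers received from emigrants 108.7, acquisition of foreign patents and trademarks (non-produced assets) 72.5, sale of embassy land to a foreign government 31.3; financial account: foreign purchases of domestic corporate bonds 559.0, sale of domestic government bonds to non-residents 589.7.)

-2338.9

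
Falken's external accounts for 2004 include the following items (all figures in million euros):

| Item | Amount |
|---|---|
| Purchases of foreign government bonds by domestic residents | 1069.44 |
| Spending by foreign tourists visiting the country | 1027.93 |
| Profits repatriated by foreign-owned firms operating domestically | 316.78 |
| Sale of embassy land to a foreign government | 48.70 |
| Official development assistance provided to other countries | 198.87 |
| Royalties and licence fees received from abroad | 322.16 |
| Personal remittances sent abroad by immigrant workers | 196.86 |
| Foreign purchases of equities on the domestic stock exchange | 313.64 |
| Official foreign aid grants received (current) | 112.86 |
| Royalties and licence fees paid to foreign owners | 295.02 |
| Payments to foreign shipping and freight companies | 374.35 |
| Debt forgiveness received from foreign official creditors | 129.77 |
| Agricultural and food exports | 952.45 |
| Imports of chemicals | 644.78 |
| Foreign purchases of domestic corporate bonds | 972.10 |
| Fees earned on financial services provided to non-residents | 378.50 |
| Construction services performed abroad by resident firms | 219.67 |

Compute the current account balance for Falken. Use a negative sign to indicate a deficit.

Goods: -644.78 + 952.45 = 307.67
Services: 322.16 - 374.35 + 219.67 + 378.50 - 295.02 + 1027.93 = 1278.89
Primary income: -316.78
Secondary income: -198.87 + 112.86 - 196.86 = -282.87
Current account = 307.67 + 1278.89 + (-316.78) + (-282.87) = 986.91
(Excluded from the current account — financial account: purchases of foreign government bonds by domestic residents 1069.44, foreign purchases of equities on the domestic stock exchange 313.64, foreign purchases of domestic corporate bonds 972.10; capital account: sale of embassy land to a foreign government 48.70, debt forgiveness received from foreign official creditors 129.77.)

986.91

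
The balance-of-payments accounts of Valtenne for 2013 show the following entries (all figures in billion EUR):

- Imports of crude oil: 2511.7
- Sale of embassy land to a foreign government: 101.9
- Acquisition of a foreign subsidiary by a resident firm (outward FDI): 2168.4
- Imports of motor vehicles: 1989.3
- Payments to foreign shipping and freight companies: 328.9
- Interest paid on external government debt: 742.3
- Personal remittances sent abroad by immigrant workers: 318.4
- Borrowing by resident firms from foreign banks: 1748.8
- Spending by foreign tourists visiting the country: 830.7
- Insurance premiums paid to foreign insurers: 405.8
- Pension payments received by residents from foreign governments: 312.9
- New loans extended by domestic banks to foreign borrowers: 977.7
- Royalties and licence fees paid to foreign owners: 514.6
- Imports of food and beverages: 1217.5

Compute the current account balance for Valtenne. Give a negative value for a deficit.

-6884.9

Goods: -1989.3 - 2511.7 - 1217.5 = -5718.5
Services: -328.9 - 405.8 + 830.7 - 514.6 = -418.6
Primary income: -742.3
Secondary income: 312.9 - 318.4 = -5.5
Current account = (-5718.5) + (-418.6) + (-742.3) + (-5.5) = -6884.9
(Excluded from the current account — capital account: sale of embassy land to a foreign government 101.9; financial account: acquisition of a foreign subsidiary by a resident firm (outward FDI) 2168.4, borrowing by resident firms from foreign banks 1748.8, new loans extended by domestic banks to foreign borrowers 977.7.)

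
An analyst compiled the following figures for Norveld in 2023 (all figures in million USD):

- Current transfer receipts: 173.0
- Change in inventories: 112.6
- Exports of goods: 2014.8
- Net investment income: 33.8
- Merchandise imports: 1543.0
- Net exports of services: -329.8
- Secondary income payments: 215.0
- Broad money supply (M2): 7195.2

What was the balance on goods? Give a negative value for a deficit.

471.8

Goods balance = 2014.8 - 1543.0 = 471.8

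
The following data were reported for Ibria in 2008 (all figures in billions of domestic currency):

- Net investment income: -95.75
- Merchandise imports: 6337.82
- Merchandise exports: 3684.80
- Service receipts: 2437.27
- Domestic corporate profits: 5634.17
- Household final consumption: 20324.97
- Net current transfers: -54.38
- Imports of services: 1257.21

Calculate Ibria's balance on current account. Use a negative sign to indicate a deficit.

Goods balance = 3684.80 - 6337.82 = -2653.02
Services balance = 2437.27 - 1257.21 = 1180.06
Trade balance (goods + services) = -2653.02 + 1180.06 = -1472.96
Net primary income = -95.75
Net secondary income = -54.38
Current account = -1472.96 + (-95.75) + (-54.38) = -1623.09

-1623.09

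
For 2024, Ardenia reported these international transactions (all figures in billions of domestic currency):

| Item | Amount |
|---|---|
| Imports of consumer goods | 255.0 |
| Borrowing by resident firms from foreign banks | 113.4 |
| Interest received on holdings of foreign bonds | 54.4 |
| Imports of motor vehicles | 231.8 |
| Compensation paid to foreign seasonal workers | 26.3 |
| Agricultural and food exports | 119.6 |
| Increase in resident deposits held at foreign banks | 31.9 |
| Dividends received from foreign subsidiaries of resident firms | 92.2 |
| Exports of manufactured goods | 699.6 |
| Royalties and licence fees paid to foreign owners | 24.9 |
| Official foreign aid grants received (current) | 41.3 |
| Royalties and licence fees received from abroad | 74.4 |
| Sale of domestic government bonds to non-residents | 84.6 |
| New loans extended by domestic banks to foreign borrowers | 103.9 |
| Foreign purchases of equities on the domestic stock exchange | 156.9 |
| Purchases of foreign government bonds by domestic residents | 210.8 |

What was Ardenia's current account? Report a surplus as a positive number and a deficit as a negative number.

Goods: 699.6 + 119.6 - 255.0 - 231.8 = 332.4
Services: -24.9 + 74.4 = 49.5
Primary income: 92.2 + 54.4 - 26.3 = 120.3
Secondary income: 41.3
Current account = 332.4 + 49.5 + 120.3 + 41.3 = 543.5
(Excluded from the current account — financial account: borrowing by resident firms from foreign banks 113.4, increase in resident deposits held at foreign banks 31.9, sale of domestic government bonds to non-residents 84.6, new loans extended by domestic banks to foreign borrowers 103.9, foreign purchases of equities on the domestic stock exchange 156.9, purchases of foreign government bonds by domestic residents 210.8.)

543.5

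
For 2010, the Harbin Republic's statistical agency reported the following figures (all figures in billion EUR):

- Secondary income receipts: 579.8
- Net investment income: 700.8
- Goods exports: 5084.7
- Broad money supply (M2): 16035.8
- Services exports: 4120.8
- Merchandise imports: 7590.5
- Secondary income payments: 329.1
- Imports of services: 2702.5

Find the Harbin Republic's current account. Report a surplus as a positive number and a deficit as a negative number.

Goods balance = 5084.7 - 7590.5 = -2505.8
Services balance = 4120.8 - 2702.5 = 1418.3
Trade balance (goods + services) = -2505.8 + 1418.3 = -1087.5
Net primary income = 700.8
Net secondary income = 579.8 - 329.1 = 250.7
Current account = -1087.5 + 700.8 + 250.7 = -136.0

-136.0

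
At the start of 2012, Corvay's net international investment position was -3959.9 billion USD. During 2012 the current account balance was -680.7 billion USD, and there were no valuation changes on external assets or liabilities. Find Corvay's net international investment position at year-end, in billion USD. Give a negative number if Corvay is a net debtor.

-4640.6

With no valuation effects, change in NIIP = current account = -680.7
End-of-year NIIP = -3959.9 + (-680.7) = -4640.6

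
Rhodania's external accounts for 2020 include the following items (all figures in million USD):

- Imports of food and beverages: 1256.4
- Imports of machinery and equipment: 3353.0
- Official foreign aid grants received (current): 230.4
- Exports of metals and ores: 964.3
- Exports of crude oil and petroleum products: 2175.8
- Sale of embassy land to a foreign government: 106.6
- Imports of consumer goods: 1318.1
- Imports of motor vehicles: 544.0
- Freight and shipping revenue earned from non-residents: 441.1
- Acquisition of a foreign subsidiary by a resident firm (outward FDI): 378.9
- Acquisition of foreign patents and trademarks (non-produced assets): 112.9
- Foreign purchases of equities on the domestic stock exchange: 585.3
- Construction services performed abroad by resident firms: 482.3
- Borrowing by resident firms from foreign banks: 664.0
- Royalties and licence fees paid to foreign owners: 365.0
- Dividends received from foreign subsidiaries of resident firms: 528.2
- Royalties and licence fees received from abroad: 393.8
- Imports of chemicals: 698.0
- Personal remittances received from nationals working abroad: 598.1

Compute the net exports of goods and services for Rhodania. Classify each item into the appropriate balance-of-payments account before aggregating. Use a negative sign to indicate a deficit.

-3077.2

Goods: -698.0 - 544.0 - 1318.1 - 1256.4 + 2175.8 - 3353.0 + 964.3 = -4029.4
Services: -365.0 + 482.3 + 393.8 + 441.1 = 952.2
Trade balance = -4029.4 + 952.2 = -3077.2
(Excluded from the trade balance — secondary income: official foreign aid grants received (current) 230.4, personal remittances received from nationals working abroad 598.1; capital account: sale of embassy land to a foreign government 106.6, acquisition of foreign patents and trademarks (non-produced assets) 112.9; financial account: acquisition of a foreign subsidiary by a resident firm (outward FDI) 378.9, foreign purchases of equities on the domestic stock exchange 585.3, borrowing by resident firms from foreign banks 664.0; primary income: dividends received from foreign subsidiaries of resident firms 528.2.)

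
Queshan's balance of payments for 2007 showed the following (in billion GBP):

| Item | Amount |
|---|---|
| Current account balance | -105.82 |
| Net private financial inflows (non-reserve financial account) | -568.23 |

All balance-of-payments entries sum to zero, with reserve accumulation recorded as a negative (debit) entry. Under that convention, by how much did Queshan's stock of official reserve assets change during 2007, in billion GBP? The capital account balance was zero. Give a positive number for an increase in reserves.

Official reserve transactions balance = -((-105.82) + (-568.23)) = 674.05
An accumulation of reserves is recorded as a debit (negative entry), so the change in the stock of reserves is the negative of that balance.
Change in official reserves = -(674.05) = -674.05

-674.05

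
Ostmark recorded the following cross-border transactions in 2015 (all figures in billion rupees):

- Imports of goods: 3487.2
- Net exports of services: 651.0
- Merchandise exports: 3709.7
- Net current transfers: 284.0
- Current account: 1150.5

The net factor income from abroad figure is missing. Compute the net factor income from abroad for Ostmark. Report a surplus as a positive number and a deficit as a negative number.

Current account = goods balance + services balance + net primary income + net secondary income
Sum of the known components = 1157.5
Net factor income from abroad = CA - (known components) = 1150.5 - 1157.5 = -7.0

-7.0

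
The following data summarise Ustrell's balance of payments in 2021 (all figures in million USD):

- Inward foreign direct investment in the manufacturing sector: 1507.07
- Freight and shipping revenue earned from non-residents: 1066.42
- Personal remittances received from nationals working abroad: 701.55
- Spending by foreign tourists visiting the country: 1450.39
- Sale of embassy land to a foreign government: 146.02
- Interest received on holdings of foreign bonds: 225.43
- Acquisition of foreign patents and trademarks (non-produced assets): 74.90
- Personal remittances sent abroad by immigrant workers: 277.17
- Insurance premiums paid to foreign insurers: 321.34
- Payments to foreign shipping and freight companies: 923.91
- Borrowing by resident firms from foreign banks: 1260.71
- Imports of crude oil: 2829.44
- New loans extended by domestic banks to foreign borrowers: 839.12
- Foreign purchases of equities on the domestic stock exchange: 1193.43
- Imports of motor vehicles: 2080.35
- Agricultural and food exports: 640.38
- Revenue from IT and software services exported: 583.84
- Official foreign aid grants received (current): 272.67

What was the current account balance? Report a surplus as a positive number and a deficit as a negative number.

Goods: 640.38 - 2080.35 - 2829.44 = -4269.41
Services: -923.91 + 1450.39 + 583.84 + 1066.42 - 321.34 = 1855.40
Primary income: 225.43
Secondary income: 272.67 + 701.55 - 277.17 = 697.05
Current account = (-4269.41) + 1855.40 + 225.43 + 697.05 = -1491.53
(Excluded from the current account — financial account: inward foreign direct investment in the manufacturing sector 1507.07, borrowing by resident firms from foreign banks 1260.71, new loans extended by domestic banks to foreign borrowers 839.12, foreign purchases of equities on the domestic stock exchange 1193.43; capital account: sale of embassy land to a foreign government 146.02, acquisition of foreign patents and trademarks (non-produced assets) 74.90.)

-1491.53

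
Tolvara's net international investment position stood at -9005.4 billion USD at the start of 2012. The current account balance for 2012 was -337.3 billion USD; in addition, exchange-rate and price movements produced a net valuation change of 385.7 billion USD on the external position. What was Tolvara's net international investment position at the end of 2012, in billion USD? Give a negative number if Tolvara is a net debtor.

-8957.0

Change in NIIP = current account + net valuation change = -337.3 + 385.7 = 48.4
End-of-year NIIP = -9005.4 + 48.4 = -8957.0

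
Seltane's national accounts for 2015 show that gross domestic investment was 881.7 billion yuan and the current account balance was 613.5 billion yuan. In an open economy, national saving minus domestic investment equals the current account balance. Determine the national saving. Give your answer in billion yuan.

S = I + CA = 881.7 + 613.5 = 1495.2

1495.2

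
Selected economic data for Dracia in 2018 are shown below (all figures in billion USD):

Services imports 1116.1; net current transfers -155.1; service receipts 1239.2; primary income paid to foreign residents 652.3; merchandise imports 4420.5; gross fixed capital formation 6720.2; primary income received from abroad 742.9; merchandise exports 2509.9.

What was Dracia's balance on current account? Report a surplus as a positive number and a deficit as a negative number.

-1852.0

Goods balance = 2509.9 - 4420.5 = -1910.6
Services balance = 1239.2 - 1116.1 = 123.1
Trade balance (goods + services) = -1910.6 + 123.1 = -1787.5
Net primary income = 742.9 - 652.3 = 90.6
Net secondary income = -155.1
Current account = -1787.5 + 90.6 + (-155.1) = -1852.0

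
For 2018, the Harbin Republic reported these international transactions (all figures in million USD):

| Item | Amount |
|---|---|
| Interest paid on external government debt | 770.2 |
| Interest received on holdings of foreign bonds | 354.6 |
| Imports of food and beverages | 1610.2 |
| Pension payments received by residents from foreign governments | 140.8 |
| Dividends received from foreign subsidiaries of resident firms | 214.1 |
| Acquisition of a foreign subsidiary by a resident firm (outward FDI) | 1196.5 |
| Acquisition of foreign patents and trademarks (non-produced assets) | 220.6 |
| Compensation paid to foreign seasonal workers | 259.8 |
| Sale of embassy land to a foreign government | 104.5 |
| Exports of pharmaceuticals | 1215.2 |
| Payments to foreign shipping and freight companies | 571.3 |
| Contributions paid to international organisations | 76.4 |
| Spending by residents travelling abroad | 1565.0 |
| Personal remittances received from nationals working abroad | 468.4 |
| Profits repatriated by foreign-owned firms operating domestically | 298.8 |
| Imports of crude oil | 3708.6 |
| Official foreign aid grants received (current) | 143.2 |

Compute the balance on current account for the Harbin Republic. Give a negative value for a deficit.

Goods: 1215.2 - 3708.6 - 1610.2 = -4103.6
Services: -571.3 - 1565.0 = -2136.3
Primary income: -770.2 + 354.6 + 214.1 - 298.8 - 259.8 = -760.1
Secondary income: 140.8 + 143.2 - 76.4 + 468.4 = 676.0
Current account = (-4103.6) + (-2136.3) + (-760.1) + 676.0 = -6324.0
(Excluded from the current account — financial account: acquisition of a foreign subsidiary by a resident firm (outward FDI) 1196.5; capital account: acquisition of foreign patents and trademarks (non-produced assets) 220.6, sale of embassy land to a foreign government 104.5.)

-6324.0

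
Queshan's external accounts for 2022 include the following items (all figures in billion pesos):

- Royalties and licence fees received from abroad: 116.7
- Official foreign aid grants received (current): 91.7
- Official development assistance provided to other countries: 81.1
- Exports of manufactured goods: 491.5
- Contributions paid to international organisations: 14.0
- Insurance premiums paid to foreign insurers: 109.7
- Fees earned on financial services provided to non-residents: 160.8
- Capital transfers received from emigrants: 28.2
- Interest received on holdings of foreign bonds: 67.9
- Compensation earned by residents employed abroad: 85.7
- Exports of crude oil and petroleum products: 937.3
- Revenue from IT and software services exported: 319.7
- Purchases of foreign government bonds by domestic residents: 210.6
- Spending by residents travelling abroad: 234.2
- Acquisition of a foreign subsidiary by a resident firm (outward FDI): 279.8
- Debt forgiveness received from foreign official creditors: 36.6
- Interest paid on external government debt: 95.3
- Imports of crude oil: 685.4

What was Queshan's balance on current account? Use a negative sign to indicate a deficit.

Goods: 491.5 + 937.3 - 685.4 = 743.4
Services: 116.7 - 109.7 - 234.2 + 319.7 + 160.8 = 253.3
Primary income: -95.3 + 85.7 + 67.9 = 58.3
Secondary income: 91.7 - 14.0 - 81.1 = -3.4
Current account = 743.4 + 253.3 + 58.3 + (-3.4) = 1051.6
(Excluded from the current account — capital account: capital transfers received from emigrants 28.2, debt forgiveness received from foreign official creditors 36.6; financial account: purchases of foreign government bonds by domestic residents 210.6, acquisition of a foreign subsidiary by a resident firm (outward FDI) 279.8.)

1051.6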